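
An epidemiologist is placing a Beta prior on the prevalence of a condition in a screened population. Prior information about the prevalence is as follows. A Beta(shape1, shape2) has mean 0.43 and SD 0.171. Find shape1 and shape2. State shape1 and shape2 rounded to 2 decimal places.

shape1 = 3.17, shape2 = 4.21

Variance = 0.171² = 0.029241. The moment-matching identity shape1+shape2 = μ(1−μ)/Var − 1 gives
shape1+shape2 = 0.2451/0.029241 − 1 = 7.3821, so shape1 = μ·7.3821 = 3.17 and shape2 = (1−μ)·7.3821 = 4.21.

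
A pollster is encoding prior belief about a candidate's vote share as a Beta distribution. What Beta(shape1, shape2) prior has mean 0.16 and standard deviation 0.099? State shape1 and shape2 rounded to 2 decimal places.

shape1 = 2.03, shape2 = 10.68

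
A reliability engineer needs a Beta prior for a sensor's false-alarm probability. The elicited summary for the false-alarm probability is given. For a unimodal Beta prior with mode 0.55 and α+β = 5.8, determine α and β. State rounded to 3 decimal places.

α = 3.090, β = 2.710

For α,β>1 the mode is (α−1)/(α+β−2), so α = mode·(κ−2)+1 = 0.55×3.8+1 = 3.090.
And β = (1−mode)·(κ−2)+1 = 0.45×3.8+1 = 2.710.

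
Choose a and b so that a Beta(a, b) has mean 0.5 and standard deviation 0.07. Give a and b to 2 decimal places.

σ² = 0.07² = 0.0049.
With s = a+b, Var = μ(1−μ)/(s+1), so s+1 = (0.5×0.5)/0.0049 = 51.0204 and s = 50.0204.
a = μs = 25.01, b = (1−μ)s = 25.01.

a = 25.01, b = 25.01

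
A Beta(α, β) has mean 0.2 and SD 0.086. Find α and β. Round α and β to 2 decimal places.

α = 4.13, β = 16.51

First σ² = 0.007396. Setting α = μn, β = (1−μ)n with n = α+β,
μ(1−μ)/(n+1) = 0.007396 ⇒ n+1 = 0.16/0.007396 = 21.6333 ⇒ n = 20.6333.
Hence α = 0.2×20.6333 = 4.13, β = 0.8×20.6333 = 16.51.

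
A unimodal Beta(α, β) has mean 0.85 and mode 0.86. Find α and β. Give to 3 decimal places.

α = 61.200, β = 10.800

With s = α+β: μ = α/s and mode = (α−1)/(s−2). Eliminating α = μs,
μs − 1 = m(s−2) ⇒ s(μ−m) = 1−2m ⇒ s = -0.72/-0.01 = 72.0000.
So α = μs = 61.200, β = (1−μ)s = 10.800.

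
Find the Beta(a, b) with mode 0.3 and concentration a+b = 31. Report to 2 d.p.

a = 9.70, b = 21.30

Since the density peak of Beta(a,b) is at (a−1)/(a+b−2),
a = 1 + 0.3(31−2) = 9.70 and b = 31 − 9.70 = 21.30.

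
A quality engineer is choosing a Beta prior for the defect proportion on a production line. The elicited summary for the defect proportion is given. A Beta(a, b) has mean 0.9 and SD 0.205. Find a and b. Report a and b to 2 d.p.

a = 1.03, b = 0.11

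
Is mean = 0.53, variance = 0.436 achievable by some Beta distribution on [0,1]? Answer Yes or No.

No

A Beta with mean μ has variance μ(1−μ)/(α+β+1) < μ(1−μ).
Here μ(1−μ) = 0.53×0.47 = 0.2491, and 0.436 ≥ 0.2491.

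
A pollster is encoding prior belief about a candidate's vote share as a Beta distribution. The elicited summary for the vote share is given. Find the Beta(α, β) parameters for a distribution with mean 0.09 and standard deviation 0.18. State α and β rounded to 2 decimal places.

Variance = 0.18² = 0.0324. The moment-matching identity α+β = μ(1−μ)/Var − 1 gives
α+β = 0.0819/0.0324 − 1 = 1.5278, so α = μ·1.5278 = 0.14 and β = (1−μ)·1.5278 = 1.39.

α = 0.14, β = 1.39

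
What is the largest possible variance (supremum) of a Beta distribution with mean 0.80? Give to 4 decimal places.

Var = μ(1−μ)/(α+β+1), which approaches μ(1−μ) as α+β → 0.
So the supremum is μ(1−μ) = 0.80×0.20 = 0.1600.

0.1600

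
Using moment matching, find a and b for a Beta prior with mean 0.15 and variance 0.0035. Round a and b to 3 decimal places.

Let s = a+b. The Beta variance is μ(1−μ)/(s+1).
So s+1 = μ(1−μ)/σ² = (0.15×0.85)/0.0035 = 0.1275/0.0035 = 36.4286, giving s = 35.4286.
Then a = μs = 0.15×35.4286 = 5.314 and b = (1−μ)s = 0.85×35.4286 = 30.114.

a = 5.314, b = 30.114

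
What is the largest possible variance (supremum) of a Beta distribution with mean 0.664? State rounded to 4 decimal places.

0.2231

For fixed mean μ the Beta variance is μ(1−μ)/(α+β+1), increasing as α+β decreases.
Its least upper bound (not attained) is μ(1−μ) = 0.664·0.336 = 0.2231.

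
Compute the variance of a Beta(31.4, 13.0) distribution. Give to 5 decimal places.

0.00456

μ = 31.4/44.4 = 0.707207; Var = μ(1−μ)/(α+β+1) = 0.2070652/45.4 = 0.00456.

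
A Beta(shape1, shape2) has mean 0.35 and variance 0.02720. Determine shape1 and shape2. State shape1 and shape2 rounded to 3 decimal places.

shape1 = 2.577, shape2 = 4.787

Let s = shape1+shape2. The Beta variance is μ(1−μ)/(s+1).
So s+1 = μ(1−μ)/σ² = (0.35×0.65)/0.02720 = 0.2275/0.02720 = 8.3640, giving s = 7.3640.
Then shape1 = μs = 0.35×7.3640 = 2.577 and shape2 = (1−μ)s = 0.65×7.3640 = 4.787.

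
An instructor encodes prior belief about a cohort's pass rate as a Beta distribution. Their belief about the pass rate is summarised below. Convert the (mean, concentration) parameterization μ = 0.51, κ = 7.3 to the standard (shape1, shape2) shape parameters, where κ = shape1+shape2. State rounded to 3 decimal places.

shape1 = 3.723, shape2 = 3.577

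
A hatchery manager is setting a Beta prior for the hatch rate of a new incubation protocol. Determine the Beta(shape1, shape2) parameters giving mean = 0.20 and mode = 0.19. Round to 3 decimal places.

Let s = shape1+shape2. Mean gives shape1 = μs = 0.20s; mode gives (shape1−1)/(s−2) = 0.19.
Substituting: 0.20s − 1 = 0.19(s−2) = 0.19s − 0.38, so 0.01s = 0.62 and s = 62.0000.
Then shape1 = 0.20×62.0000 = 12.400 and shape2 = s−shape1 = 49.600.

shape1 = 12.400, shape2 = 49.600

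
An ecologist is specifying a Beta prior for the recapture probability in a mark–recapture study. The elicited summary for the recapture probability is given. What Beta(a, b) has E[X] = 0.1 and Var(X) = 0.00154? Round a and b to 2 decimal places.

a = 5.74, b = 51.70

Write ν = a+b; then a = μν and Var = μ(1−μ)/(ν+1).
ν = μ(1−μ)/Var − 1 = 0.09/0.00154 − 1 = 57.4416.
a = 0.1·57.4416 = 5.74, b = 0.9·57.4416 = 51.70.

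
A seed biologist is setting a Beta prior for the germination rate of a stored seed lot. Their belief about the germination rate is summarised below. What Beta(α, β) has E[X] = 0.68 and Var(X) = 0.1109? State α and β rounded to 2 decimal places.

By moment matching, α+β = μ(1−μ)/σ² − 1 = (0.68·0.32)/0.1109 − 1 = 1.9621 − 1 = 0.9621.
Since α/(α+β) = μ, α = 0.68·0.9621 = 0.65 and β = 0.32·0.9621 = 0.31.

α = 0.65, β = 0.31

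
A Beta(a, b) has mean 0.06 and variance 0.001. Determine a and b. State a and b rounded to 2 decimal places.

Let s = a+b. The Beta variance is μ(1−μ)/(s+1).
So s+1 = μ(1−μ)/σ² = (0.06×0.94)/0.001 = 0.0564/0.001 = 56.4000, giving s = 55.4000.
Then a = μs = 0.06×55.4000 = 3.32 and b = (1−μ)s = 0.94×55.4000 = 52.08.

a = 3.32, b = 52.08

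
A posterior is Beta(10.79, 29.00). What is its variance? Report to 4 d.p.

α+β = 39.79 and αβ = 312.9100, so Var = αβ/[(α+β)²(α+β+1)] = 312.9100/64580.526839 = 0.0048.

0.0048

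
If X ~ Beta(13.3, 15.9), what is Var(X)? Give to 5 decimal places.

0.00821

α+β = 29.2 and αβ = 211.47, so Var = αβ/[(α+β)²(α+β+1)] = 211.47/25749.728 = 0.00821.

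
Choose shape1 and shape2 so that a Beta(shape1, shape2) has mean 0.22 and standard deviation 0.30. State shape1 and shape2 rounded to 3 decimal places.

shape1 = 0.199, shape2 = 0.707

First σ² = 0.0900. Setting shape1 = μn, shape2 = (1−μ)n with n = shape1+shape2,
μ(1−μ)/(n+1) = 0.0900 ⇒ n+1 = 0.1716/0.0900 = 1.9067 ⇒ n = 0.9067.
Hence shape1 = 0.22×0.9067 = 0.199, shape2 = 0.78×0.9067 = 0.707.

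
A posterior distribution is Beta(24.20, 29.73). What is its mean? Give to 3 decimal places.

0.449

The Beta mean is α/(α+β) = 24.20/(24.20+29.73) = 0.449.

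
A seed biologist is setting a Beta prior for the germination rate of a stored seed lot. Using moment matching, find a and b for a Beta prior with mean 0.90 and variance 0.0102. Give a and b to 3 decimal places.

Let s = a+b. The Beta variance is μ(1−μ)/(s+1).
So s+1 = μ(1−μ)/σ² = (0.90×0.10)/0.0102 = 0.0900/0.0102 = 8.8235, giving s = 7.8235.
Then a = μs = 0.90×7.8235 = 7.041 and b = (1−μ)s = 0.10×7.8235 = 0.782.

a = 7.041, b = 0.782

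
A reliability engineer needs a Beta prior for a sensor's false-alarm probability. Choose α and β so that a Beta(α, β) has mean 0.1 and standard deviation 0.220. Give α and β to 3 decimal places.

Variance = 0.220² = 0.048400. The moment-matching identity α+β = μ(1−μ)/Var − 1 gives
α+β = 0.09/0.048400 − 1 = 0.8595, so α = μ·0.8595 = 0.086 and β = (1−μ)·0.8595 = 0.774.

α = 0.086, β = 0.774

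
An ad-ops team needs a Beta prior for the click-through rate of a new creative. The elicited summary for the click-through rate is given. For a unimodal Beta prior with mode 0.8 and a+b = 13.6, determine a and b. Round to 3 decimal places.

a = 10.280, b = 3.320

Mode = (a−1)/(κ−2) with κ = a+b, so a−1 = 0.8·11.6 = 9.280.
a = 10.280; b = κ − a = 3.320.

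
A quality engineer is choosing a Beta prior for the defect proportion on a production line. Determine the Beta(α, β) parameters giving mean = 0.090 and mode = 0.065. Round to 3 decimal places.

α = 3.132, β = 31.668

Let s = α+β. Mean gives α = μs = 0.090s; mode gives (α−1)/(s−2) = 0.065.
Substituting: 0.090s − 1 = 0.065(s−2) = 0.065s − 0.130, so 0.025s = 0.870 and s = 34.8000.
Then α = 0.090×34.8000 = 3.132 and β = s−α = 31.668.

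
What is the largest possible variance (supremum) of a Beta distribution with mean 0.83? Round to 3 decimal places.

For fixed mean μ the Beta variance is μ(1−μ)/(α+β+1), increasing as α+β decreases.
Its least upper bound (not attained) is μ(1−μ) = 0.83·0.17 = 0.141.

0.141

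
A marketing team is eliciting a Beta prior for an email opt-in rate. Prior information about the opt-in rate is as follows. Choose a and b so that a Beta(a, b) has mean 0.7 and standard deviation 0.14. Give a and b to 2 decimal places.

a = 6.80, b = 2.91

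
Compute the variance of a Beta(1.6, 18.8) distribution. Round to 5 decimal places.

α+β = 20.4 and αβ = 30.08, so Var = αβ/[(α+β)²(α+β+1)] = 30.08/8905.824 = 0.00338.

0.00338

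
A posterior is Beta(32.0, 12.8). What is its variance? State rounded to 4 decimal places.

0.0045

μ = 32.0/44.8 = 0.714286; Var = μ(1−μ)/(α+β+1) = 0.2040816/45.8 = 0.0045.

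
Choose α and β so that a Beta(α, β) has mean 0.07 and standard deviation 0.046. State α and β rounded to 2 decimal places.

α = 2.08, β = 27.68

Variance = 0.046² = 0.002116. The moment-matching identity α+β = μ(1−μ)/Var − 1 gives
α+β = 0.0651/0.002116 − 1 = 29.7656, so α = μ·29.7656 = 2.08 and β = (1−μ)·29.7656 = 27.68.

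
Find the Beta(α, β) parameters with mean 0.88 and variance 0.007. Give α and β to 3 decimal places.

Let s = α+β. The Beta variance is μ(1−μ)/(s+1).
So s+1 = μ(1−μ)/σ² = (0.88×0.12)/0.007 = 0.1056/0.007 = 15.0857, giving s = 14.0857.
Then α = μs = 0.88×14.0857 = 12.395 and β = (1−μ)s = 0.12×14.0857 = 1.690.

α = 12.395, β = 1.690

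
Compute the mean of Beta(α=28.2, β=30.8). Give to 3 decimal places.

0.478

The Beta mean is α/(α+β) = 28.2/(28.2+30.8) = 0.478.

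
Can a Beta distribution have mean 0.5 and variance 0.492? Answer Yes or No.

No

The Beta variance bound is σ² < μ(1−μ).
Here μ(1−μ) = 0.5×0.5 = 0.25, and 0.492 ≥ 0.25.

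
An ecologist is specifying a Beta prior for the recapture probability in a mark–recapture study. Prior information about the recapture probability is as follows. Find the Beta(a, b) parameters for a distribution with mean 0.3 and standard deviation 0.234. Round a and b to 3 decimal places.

a = 0.851, b = 1.985

σ² = 0.234² = 0.054756.
With s = a+b, Var = μ(1−μ)/(s+1), so s+1 = (0.3×0.7)/0.054756 = 3.8352 and s = 2.8352.
a = μs = 0.851, b = (1−μ)s = 1.985.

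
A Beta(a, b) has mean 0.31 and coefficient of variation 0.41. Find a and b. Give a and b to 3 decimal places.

a = 3.795, b = 8.446

Var = (CV·μ)² = (0.41×0.31)² = 0.016154.
a+b = μ(1−μ)/Var − 1 = 0.2139/0.016154 − 1 = 12.2410.
Thus a = 0.31·12.2410 = 3.795 and b = 0.69·12.2410 = 8.446.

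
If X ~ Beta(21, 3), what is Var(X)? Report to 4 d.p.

0.0044

Var = αβ/[(α+β)²(α+β+1)] = (21×3)/(24²×25) = 63/14400 = 0.0044.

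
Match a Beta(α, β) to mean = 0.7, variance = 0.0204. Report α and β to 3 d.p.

α = 6.506, β = 2.788

Let s = α+β. The Beta variance is μ(1−μ)/(s+1).
So s+1 = μ(1−μ)/σ² = (0.7×0.3)/0.0204 = 0.21/0.0204 = 10.2941, giving s = 9.2941.
Then α = μs = 0.7×9.2941 = 6.506 and β = (1−μ)s = 0.3×9.2941 = 2.788.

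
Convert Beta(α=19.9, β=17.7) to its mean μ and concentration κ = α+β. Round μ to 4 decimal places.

μ = 0.5293, κ = 37.6

κ = α+β = 19.9+17.7 = 37.6; μ = α/κ = 19.9/37.6 = 0.5293.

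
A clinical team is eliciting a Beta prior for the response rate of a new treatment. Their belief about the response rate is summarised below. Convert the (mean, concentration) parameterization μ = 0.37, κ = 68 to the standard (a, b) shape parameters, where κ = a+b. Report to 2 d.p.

a = 25.16, b = 42.84

a = μκ = 0.37×68 = 25.16 and b = (1−μ)κ = 0.63×68 = 42.84.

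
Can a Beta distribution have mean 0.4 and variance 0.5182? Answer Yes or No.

No

A Beta with mean μ has variance μ(1−μ)/(α+β+1) < μ(1−μ).
Here μ(1−μ) = 0.4×0.6 = 0.24, and 0.5182 ≥ 0.24.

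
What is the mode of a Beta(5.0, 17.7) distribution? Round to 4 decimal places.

0.1932

With α,β > 1, mode = (α−1)/(α+β−2) = 4.0/20.7 = 0.1932.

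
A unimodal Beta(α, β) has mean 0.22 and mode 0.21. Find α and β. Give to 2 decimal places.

With s = α+β: μ = α/s and mode = (α−1)/(s−2). Eliminating α = μs,
μs − 1 = m(s−2) ⇒ s(μ−m) = 1−2m ⇒ s = 0.58/0.01 = 58.0000.
So α = μs = 12.76, β = (1−μ)s = 45.24.

α = 12.76, β = 45.24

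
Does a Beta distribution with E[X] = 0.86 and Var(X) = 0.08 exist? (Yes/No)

Yes

The Beta variance bound is σ² < μ(1−μ).
Here μ(1−μ) = 0.86×0.14 = 0.1204, and 0.08 < 0.1204.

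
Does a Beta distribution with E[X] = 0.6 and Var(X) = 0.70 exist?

No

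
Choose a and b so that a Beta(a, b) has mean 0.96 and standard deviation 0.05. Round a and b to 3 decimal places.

a = 13.786, b = 0.574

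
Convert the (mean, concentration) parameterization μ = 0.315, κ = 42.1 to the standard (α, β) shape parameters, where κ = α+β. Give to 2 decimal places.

Split κ in proportion μ : (1−μ): α = 0.315·42.1 = 13.26, β = 42.1 − 13.26 = 28.84.

α = 13.26, β = 28.84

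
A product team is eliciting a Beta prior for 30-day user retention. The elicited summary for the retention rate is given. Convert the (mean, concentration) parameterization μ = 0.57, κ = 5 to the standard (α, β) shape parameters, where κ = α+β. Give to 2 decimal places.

α = 2.85, β = 2.15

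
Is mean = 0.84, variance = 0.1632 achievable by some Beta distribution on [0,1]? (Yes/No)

No

A Beta with mean μ has variance μ(1−μ)/(α+β+1) < μ(1−μ).
Here μ(1−μ) = 0.84×0.16 = 0.1344, and 0.1632 ≥ 0.1344.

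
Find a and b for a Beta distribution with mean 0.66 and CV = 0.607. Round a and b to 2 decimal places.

Var = (CV·μ)² = (0.607×0.66)² = 0.160496.
a+b = μ(1−μ)/Var − 1 = 0.2244/0.160496 − 1 = 0.3982.
Thus a = 0.66·0.3982 = 0.26 and b = 0.34·0.3982 = 0.14.

a = 0.26, b = 0.14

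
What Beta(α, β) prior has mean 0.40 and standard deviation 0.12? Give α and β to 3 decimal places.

α = 6.267, β = 9.400

σ² = 0.12² = 0.0144.
With s = α+β, Var = μ(1−μ)/(s+1), so s+1 = (0.40×0.60)/0.0144 = 16.6667 and s = 15.6667.
α = μs = 6.267, β = (1−μ)s = 9.400.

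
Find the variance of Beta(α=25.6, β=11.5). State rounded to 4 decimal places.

0.0056

α+β = 37.1 and αβ = 294.40, so Var = αβ/[(α+β)²(α+β+1)] = 294.40/52441.221 = 0.0056.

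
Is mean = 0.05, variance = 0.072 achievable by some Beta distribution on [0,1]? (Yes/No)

No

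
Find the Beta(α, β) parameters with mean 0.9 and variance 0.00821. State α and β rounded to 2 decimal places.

α = 8.97, β = 1.00

Let s = α+β. The Beta variance is μ(1−μ)/(s+1).
So s+1 = μ(1−μ)/σ² = (0.9×0.1)/0.00821 = 0.09/0.00821 = 10.9622, giving s = 9.9622.
Then α = μs = 0.9×9.9622 = 8.97 and β = (1−μ)s = 0.1×9.9622 = 1.00.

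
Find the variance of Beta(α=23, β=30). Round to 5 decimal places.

0.00455

α+β = 53 and αβ = 690, so Var = αβ/[(α+β)²(α+β+1)] = 690/151686 = 0.00455.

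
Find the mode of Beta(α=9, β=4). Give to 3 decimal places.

0.727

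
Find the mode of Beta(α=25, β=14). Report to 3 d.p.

With α,β > 1, mode = (α−1)/(α+β−2) = 24/37 = 0.649.

0.649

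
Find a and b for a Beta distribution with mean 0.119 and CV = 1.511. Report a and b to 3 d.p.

Var = (CV·μ)² = (1.511×0.119)² = 0.032331.
a+b = μ(1−μ)/Var − 1 = 0.104839/0.032331 − 1 = 2.2426.
Thus a = 0.119·2.2426 = 0.267 and b = 0.881·2.2426 = 1.976.

a = 0.267, b = 1.976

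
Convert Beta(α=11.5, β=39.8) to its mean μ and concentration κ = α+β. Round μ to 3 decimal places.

κ = α+β = 11.5+39.8 = 51.3; μ = α/κ = 11.5/51.3 = 0.224.

μ = 0.224, κ = 51.3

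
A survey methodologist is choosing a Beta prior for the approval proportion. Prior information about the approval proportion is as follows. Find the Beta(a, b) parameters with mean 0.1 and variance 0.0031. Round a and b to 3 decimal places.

By moment matching, a+b = μ(1−μ)/σ² − 1 = (0.1·0.9)/0.0031 − 1 = 29.0323 − 1 = 28.0323.
Since a/(a+b) = μ, a = 0.1·28.0323 = 2.803 and b = 0.9·28.0323 = 25.229.

a = 2.803, b = 25.229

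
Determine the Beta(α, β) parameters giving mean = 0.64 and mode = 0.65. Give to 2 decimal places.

α = 19.20, β = 10.80

With s = α+β: μ = α/s and mode = (α−1)/(s−2). Eliminating α = μs,
μs − 1 = m(s−2) ⇒ s(μ−m) = 1−2m ⇒ s = -0.30/-0.01 = 30.0000.
So α = μs = 19.20, β = (1−μ)s = 10.80.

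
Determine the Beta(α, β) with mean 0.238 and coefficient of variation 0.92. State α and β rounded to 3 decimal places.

α = 0.662, β = 2.120

σ = CV·μ = 0.92×0.238 = 0.21896, so σ² = 0.047943.
s+1 = μ(1−μ)/σ² = 0.181356/0.047943 = 3.7827, so s = α+β = 2.7827.
α = μs = 0.662, β = (1−μ)s = 2.120.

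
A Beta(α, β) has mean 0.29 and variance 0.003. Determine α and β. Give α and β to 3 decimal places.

Let s = α+β. The Beta variance is μ(1−μ)/(s+1).
So s+1 = μ(1−μ)/σ² = (0.29×0.71)/0.003 = 0.2059/0.003 = 68.6333, giving s = 67.6333.
Then α = μs = 0.29×67.6333 = 19.614 and β = (1−μ)s = 0.71×67.6333 = 48.020.

α = 19.614, β = 48.020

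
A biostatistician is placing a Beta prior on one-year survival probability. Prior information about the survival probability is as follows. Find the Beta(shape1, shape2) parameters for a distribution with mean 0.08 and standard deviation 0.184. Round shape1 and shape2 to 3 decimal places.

shape1 = 0.094, shape2 = 1.080

σ² = 0.184² = 0.033856.
With s = shape1+shape2, Var = μ(1−μ)/(s+1), so s+1 = (0.08×0.92)/0.033856 = 2.1739 and s = 1.1739.
shape1 = μs = 0.094, shape2 = (1−μ)s = 1.080.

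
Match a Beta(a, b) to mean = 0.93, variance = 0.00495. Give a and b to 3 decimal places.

a = 11.301, b = 0.851

By moment matching, a+b = μ(1−μ)/σ² − 1 = (0.93·0.07)/0.00495 − 1 = 13.1515 − 1 = 12.1515.
Since a/(a+b) = μ, a = 0.93·12.1515 = 11.301 and b = 0.07·12.1515 = 0.851.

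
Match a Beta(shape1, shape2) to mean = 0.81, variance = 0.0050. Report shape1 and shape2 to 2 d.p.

shape1 = 24.12, shape2 = 5.66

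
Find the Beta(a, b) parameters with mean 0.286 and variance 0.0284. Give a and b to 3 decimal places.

a = 1.770, b = 4.420

By moment matching, a+b = μ(1−μ)/σ² − 1 = (0.286·0.714)/0.0284 − 1 = 7.1903 − 1 = 6.1903.
Since a/(a+b) = μ, a = 0.286·6.1903 = 1.770 and b = 0.714·6.1903 = 4.420.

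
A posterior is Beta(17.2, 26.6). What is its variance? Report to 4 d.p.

0.0053

α+β = 43.8 and αβ = 457.52, so Var = αβ/[(α+β)²(α+β+1)] = 457.52/85946.112 = 0.0053.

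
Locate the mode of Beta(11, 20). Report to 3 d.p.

0.345

With α,β > 1, mode = (α−1)/(α+β−2) = 10/29 = 0.345.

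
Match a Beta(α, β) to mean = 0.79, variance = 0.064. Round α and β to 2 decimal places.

Write ν = α+β; then α = μν and Var = μ(1−μ)/(ν+1).
ν = μ(1−μ)/Var − 1 = 0.1659/0.064 − 1 = 1.5922.
α = 0.79·1.5922 = 1.26, β = 0.21·1.5922 = 0.33.

α = 1.26, β = 0.33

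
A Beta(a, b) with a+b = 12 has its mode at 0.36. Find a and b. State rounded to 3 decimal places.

a = 4.600, b = 7.400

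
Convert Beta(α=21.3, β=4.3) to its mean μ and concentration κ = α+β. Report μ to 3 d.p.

κ = α+β = 21.3+4.3 = 25.6; μ = α/κ = 21.3/25.6 = 0.832.

μ = 0.832, κ = 25.6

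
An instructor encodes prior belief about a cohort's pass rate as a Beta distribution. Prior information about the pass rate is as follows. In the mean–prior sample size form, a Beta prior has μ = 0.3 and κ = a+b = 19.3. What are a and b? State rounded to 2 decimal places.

a = 5.79, b = 13.51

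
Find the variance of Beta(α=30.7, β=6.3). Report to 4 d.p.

α+β = 37.0 and αβ = 193.41, so Var = αβ/[(α+β)²(α+β+1)] = 193.41/52022.000 = 0.0037.

0.0037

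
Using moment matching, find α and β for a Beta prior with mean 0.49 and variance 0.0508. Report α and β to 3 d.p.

α = 1.920, β = 1.999

By moment matching, α+β = μ(1−μ)/σ² − 1 = (0.49·0.51)/0.0508 − 1 = 4.9193 − 1 = 3.9193.
Since α/(α+β) = μ, α = 0.49·3.9193 = 1.920 and β = 0.51·3.9193 = 1.999.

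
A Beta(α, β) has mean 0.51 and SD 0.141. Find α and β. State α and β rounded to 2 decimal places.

First σ² = 0.019881. Setting α = μn, β = (1−μ)n with n = α+β,
μ(1−μ)/(n+1) = 0.019881 ⇒ n+1 = 0.2499/0.019881 = 12.5698 ⇒ n = 11.5698.
Hence α = 0.51×11.5698 = 5.90, β = 0.49×11.5698 = 5.67.

α = 5.90, β = 5.67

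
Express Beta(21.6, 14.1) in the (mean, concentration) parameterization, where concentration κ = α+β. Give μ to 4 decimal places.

μ = 0.6050, κ = 35.7

κ = α+β = 21.6+14.1 = 35.7; μ = α/κ = 21.6/35.7 = 0.6050.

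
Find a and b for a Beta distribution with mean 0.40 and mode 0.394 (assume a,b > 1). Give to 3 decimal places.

Let s = a+b. Mean gives a = μs = 0.40s; mode gives (a−1)/(s−2) = 0.394.
Substituting: 0.40s − 1 = 0.394(s−2) = 0.394s − 0.788, so 0.006s = 0.212 and s = 35.3333.
Then a = 0.40×35.3333 = 14.133 and b = s−a = 21.200.

a = 14.133, b = 21.200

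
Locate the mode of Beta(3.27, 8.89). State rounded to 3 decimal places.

0.223

With α,β > 1, mode = (α−1)/(α+β−2) = 2.27/10.16 = 0.223.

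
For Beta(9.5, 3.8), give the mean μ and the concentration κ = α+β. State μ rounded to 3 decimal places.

κ = α+β = 9.5+3.8 = 13.3; μ = α/κ = 9.5/13.3 = 0.714.

μ = 0.714, κ = 13.3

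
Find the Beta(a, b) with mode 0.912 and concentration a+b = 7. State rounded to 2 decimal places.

Since the density peak of Beta(a,b) is at (a−1)/(a+b−2),
a = 1 + 0.912(7−2) = 5.56 and b = 7 − 5.56 = 1.44.

a = 5.56, b = 1.44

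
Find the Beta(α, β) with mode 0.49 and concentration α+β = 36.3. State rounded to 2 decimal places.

α = 17.81, β = 18.49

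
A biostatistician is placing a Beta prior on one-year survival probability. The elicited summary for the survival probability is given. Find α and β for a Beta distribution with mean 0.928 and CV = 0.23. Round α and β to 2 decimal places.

σ = CV·μ = 0.23×0.928 = 0.21344, so σ² = 0.045557.
s+1 = μ(1−μ)/σ² = 0.066816/0.045557 = 1.4667, so s = α+β = 0.4667.
α = μs = 0.43, β = (1−μ)s = 0.03.

α = 0.43, β = 0.03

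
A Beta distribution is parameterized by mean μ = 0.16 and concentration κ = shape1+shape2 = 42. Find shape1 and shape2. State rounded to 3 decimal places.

shape1 = μκ = 0.16×42 = 6.720 and shape2 = (1−μ)κ = 0.84×42 = 35.280.

shape1 = 6.720, shape2 = 35.280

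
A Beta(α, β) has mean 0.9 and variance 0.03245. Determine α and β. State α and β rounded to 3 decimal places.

α = 1.596, β = 0.177

Let s = α+β. The Beta variance is μ(1−μ)/(s+1).
So s+1 = μ(1−μ)/σ² = (0.9×0.1)/0.03245 = 0.09/0.03245 = 2.7735, giving s = 1.7735.
Then α = μs = 0.9×1.7735 = 1.596 and β = (1−μ)s = 0.1×1.7735 = 0.177.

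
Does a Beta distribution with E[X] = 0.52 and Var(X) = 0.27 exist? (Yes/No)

A Beta with mean μ has variance μ(1−μ)/(α+β+1) < μ(1−μ).
Here μ(1−μ) = 0.52×0.48 = 0.2496, and 0.27 ≥ 0.2496.

No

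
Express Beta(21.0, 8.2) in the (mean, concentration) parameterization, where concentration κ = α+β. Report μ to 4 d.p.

κ = α+β = 21.0+8.2 = 29.2; μ = α/κ = 21.0/29.2 = 0.7192.

μ = 0.7192, κ = 29.2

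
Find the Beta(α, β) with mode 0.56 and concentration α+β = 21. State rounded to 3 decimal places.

α = 11.640, β = 9.360

Mode = (α−1)/(κ−2) with κ = α+β, so α−1 = 0.56·19 = 10.640.
α = 11.640; β = κ − α = 9.360.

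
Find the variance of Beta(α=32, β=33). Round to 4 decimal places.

0.0038

Var = αβ/[(α+β)²(α+β+1)] = (32×33)/(65²×66) = 1056/278850 = 0.0038.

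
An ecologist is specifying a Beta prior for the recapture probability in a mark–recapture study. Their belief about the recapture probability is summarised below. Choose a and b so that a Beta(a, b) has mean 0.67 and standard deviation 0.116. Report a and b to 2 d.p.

a = 10.34, b = 5.09

Variance = 0.116² = 0.013456. The moment-matching identity a+b = μ(1−μ)/Var − 1 gives
a+b = 0.2211/0.013456 − 1 = 15.4313, so a = μ·15.4313 = 10.34 and b = (1−μ)·15.4313 = 5.09.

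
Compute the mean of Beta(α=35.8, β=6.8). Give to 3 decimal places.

0.840

The Beta mean is α/(α+β) = 35.8/(35.8+6.8) = 0.840.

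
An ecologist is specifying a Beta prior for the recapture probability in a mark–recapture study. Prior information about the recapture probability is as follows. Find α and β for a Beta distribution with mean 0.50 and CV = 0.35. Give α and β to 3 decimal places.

α = 3.582, β = 3.582

Var = (CV·μ)² = (0.35×0.50)² = 0.030625.
α+β = μ(1−μ)/Var − 1 = 0.2500/0.030625 − 1 = 7.1633.
Thus α = 0.50·7.1633 = 3.582 and β = 0.50·7.1633 = 3.582.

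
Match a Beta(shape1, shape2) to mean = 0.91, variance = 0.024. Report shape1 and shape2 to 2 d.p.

shape1 = 2.20, shape2 = 0.22

By moment matching, shape1+shape2 = μ(1−μ)/σ² − 1 = (0.91·0.09)/0.024 − 1 = 3.4125 − 1 = 2.4125.
Since shape1/(shape1+shape2) = μ, shape1 = 0.91·2.4125 = 2.20 and shape2 = 0.09·2.4125 = 0.22.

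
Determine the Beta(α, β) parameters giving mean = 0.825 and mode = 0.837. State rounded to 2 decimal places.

α = 46.34, β = 9.83

Let s = α+β. Mean gives α = μs = 0.825s; mode gives (α−1)/(s−2) = 0.837.
Substituting: 0.825s − 1 = 0.837(s−2) = 0.837s − 1.674, so -0.012s = -0.674 and s = 56.1667.
Then α = 0.825×56.1667 = 46.34 and β = s−α = 9.83.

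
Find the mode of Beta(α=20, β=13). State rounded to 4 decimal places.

0.6129

With α,β > 1, mode = (α−1)/(α+β−2) = 19/31 = 0.6129.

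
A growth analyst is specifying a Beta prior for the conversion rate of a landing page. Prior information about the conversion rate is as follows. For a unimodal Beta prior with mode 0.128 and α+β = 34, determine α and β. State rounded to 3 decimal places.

α = 5.096, β = 28.904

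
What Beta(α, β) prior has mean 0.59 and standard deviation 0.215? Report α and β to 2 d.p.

First σ² = 0.046225. Setting α = μn, β = (1−μ)n with n = α+β,
μ(1−μ)/(n+1) = 0.046225 ⇒ n+1 = 0.2419/0.046225 = 5.2331 ⇒ n = 4.2331.
Hence α = 0.59×4.2331 = 2.50, β = 0.41×4.2331 = 1.74.

α = 2.50, β = 1.74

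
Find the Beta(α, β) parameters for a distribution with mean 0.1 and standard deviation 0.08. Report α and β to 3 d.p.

First σ² = 0.0064. Setting α = μn, β = (1−μ)n with n = α+β,
μ(1−μ)/(n+1) = 0.0064 ⇒ n+1 = 0.09/0.0064 = 14.0625 ⇒ n = 13.0625.
Hence α = 0.1×13.0625 = 1.306, β = 0.9×13.0625 = 11.756.

α = 1.306, β = 11.756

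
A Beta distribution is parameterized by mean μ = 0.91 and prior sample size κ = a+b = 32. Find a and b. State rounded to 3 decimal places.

a = μκ = 0.91×32 = 29.120 and b = (1−μ)κ = 0.09×32 = 2.880.

a = 29.120, b = 2.880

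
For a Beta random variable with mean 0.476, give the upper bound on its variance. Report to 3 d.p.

0.249

Var = μ(1−μ)/(α+β+1), which approaches μ(1−μ) as α+β → 0.
So the supremum is μ(1−μ) = 0.476×0.524 = 0.249.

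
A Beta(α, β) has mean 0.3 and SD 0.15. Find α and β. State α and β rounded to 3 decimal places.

α = 2.500, β = 5.833

First σ² = 0.0225. Setting α = μn, β = (1−μ)n with n = α+β,
μ(1−μ)/(n+1) = 0.0225 ⇒ n+1 = 0.21/0.0225 = 9.3333 ⇒ n = 8.3333.
Hence α = 0.3×8.3333 = 2.500, β = 0.7×8.3333 = 5.833.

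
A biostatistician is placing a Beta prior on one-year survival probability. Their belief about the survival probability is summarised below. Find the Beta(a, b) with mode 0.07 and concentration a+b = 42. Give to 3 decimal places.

a = 3.800, b = 38.200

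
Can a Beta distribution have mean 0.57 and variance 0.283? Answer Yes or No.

For any Beta, Var(X) < E[X]·(1−E[X]).
Here μ(1−μ) = 0.57×0.43 = 0.2451, and 0.283 ≥ 0.2451.

No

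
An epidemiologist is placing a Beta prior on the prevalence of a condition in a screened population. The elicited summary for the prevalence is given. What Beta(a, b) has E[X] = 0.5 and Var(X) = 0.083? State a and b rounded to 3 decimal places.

Write ν = a+b; then a = μν and Var = μ(1−μ)/(ν+1).
ν = μ(1−μ)/Var − 1 = 0.25/0.083 − 1 = 2.0120.
a = 0.5·2.0120 = 1.006, b = 0.5·2.0120 = 1.006.

a = 1.006, b = 1.006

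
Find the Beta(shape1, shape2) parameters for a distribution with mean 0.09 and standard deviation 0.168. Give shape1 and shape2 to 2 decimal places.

First σ² = 0.028224. Setting shape1 = μn, shape2 = (1−μ)n with n = shape1+shape2,
μ(1−μ)/(n+1) = 0.028224 ⇒ n+1 = 0.0819/0.028224 = 2.9018 ⇒ n = 1.9018.
Hence shape1 = 0.09×1.9018 = 0.17, shape2 = 0.91×1.9018 = 1.73.

shape1 = 0.17, shape2 = 1.73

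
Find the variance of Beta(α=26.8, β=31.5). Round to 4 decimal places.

α+β = 58.3 and αβ = 844.20, so Var = αβ/[(α+β)²(α+β+1)] = 844.20/201554.177 = 0.0042.

0.0042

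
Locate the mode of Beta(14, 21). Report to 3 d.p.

0.394

With α,β > 1, mode = (α−1)/(α+β−2) = 13/33 = 0.394.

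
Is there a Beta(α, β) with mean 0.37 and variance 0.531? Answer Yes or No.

No

The Beta variance bound is σ² < μ(1−μ).
Here μ(1−μ) = 0.37×0.63 = 0.2331, and 0.531 ≥ 0.2331.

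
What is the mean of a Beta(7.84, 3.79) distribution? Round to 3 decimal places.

E[X] = α/(α+β) = 7.84/11.63 = 0.674.

0.674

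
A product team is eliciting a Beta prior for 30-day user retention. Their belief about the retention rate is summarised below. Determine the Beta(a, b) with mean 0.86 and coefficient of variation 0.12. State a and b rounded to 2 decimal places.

Var = (CV·μ)² = (0.12×0.86)² = 0.010650.
a+b = μ(1−μ)/Var − 1 = 0.1204/0.010650 − 1 = 10.3049.
Thus a = 0.86·10.3049 = 8.86 and b = 0.14·10.3049 = 1.44.

a = 8.86, b = 1.44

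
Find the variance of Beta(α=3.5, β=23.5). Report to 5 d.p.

0.00403

α+β = 27.0 and αβ = 82.25, so Var = αβ/[(α+β)²(α+β+1)] = 82.25/20412.000 = 0.00403.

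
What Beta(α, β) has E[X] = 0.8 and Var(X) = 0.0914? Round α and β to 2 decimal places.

By moment matching, α+β = μ(1−μ)/σ² − 1 = (0.8·0.2)/0.0914 − 1 = 1.7505 − 1 = 0.7505.
Since α/(α+β) = μ, α = 0.8·0.7505 = 0.60 and β = 0.2·0.7505 = 0.15.

α = 0.60, β = 0.15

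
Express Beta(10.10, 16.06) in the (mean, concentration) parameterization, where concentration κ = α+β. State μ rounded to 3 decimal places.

μ = 0.386, κ = 26.16

κ = α+β = 10.10+16.06 = 26.16; μ = α/κ = 10.10/26.16 = 0.386.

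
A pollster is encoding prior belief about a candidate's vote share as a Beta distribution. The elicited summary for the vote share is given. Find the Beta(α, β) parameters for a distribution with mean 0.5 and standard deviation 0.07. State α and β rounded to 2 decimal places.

σ² = 0.07² = 0.0049.
With s = α+β, Var = μ(1−μ)/(s+1), so s+1 = (0.5×0.5)/0.0049 = 51.0204 and s = 50.0204.
α = μs = 25.01, β = (1−μ)s = 25.01.

α = 25.01, β = 25.01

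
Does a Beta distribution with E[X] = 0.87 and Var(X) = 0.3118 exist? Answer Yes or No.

No

The Beta variance bound is σ² < μ(1−μ).
Here μ(1−μ) = 0.87×0.13 = 0.1131, and 0.3118 ≥ 0.1131.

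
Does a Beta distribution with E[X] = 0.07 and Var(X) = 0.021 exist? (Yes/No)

A Beta with mean μ has variance μ(1−μ)/(α+β+1) < μ(1−μ).
Here μ(1−μ) = 0.07×0.93 = 0.0651, and 0.021 < 0.0651.

Yes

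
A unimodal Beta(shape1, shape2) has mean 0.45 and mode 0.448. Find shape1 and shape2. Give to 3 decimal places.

shape1 = 23.400, shape2 = 28.600

Let s = shape1+shape2. Mean gives shape1 = μs = 0.45s; mode gives (shape1−1)/(s−2) = 0.448.
Substituting: 0.45s − 1 = 0.448(s−2) = 0.448s − 0.896, so 0.002s = 0.104 and s = 52.0000.
Then shape1 = 0.45×52.0000 = 23.400 and shape2 = s−shape1 = 28.600.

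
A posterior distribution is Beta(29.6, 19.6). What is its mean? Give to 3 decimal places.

0.602

The Beta mean is α/(α+β) = 29.6/(29.6+19.6) = 0.602.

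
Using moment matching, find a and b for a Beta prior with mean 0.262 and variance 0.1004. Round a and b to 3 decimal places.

Write ν = a+b; then a = μν and Var = μ(1−μ)/(ν+1).
ν = μ(1−μ)/Var − 1 = 0.193356/0.1004 − 1 = 0.9259.
a = 0.262·0.9259 = 0.243, b = 0.738·0.9259 = 0.683.

a = 0.243, b = 0.683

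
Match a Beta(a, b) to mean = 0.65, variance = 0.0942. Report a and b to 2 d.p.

By moment matching, a+b = μ(1−μ)/σ² − 1 = (0.65·0.35)/0.0942 − 1 = 2.4151 − 1 = 1.4151.
Since a/(a+b) = μ, a = 0.65·1.4151 = 0.92 and b = 0.35·1.4151 = 0.50.

a = 0.92, b = 0.50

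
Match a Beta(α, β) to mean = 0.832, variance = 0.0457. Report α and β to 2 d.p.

By moment matching, α+β = μ(1−μ)/σ² − 1 = (0.832·0.168)/0.0457 − 1 = 3.0586 − 1 = 2.0586.
Since α/(α+β) = μ, α = 0.832·2.0586 = 1.71 and β = 0.168·2.0586 = 0.35.

α = 1.71, β = 0.35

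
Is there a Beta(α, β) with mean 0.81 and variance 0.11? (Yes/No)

Yes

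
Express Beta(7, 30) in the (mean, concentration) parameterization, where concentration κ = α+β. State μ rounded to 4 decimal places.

μ = 0.1892, κ = 37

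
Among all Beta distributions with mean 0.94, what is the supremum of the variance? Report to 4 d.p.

Var = μ(1−μ)/(α+β+1), which approaches μ(1−μ) as α+β → 0.
So the supremum is μ(1−μ) = 0.94×0.06 = 0.0564.

0.0564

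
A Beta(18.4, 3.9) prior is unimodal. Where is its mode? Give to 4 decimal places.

The density x^(α−1)(1−x)^(β−1) is maximised at (α−1)/(α+β−2) = 17.4/20.3 = 0.8571.

0.8571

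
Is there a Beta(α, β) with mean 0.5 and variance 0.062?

Yes

A Beta with mean μ has variance μ(1−μ)/(α+β+1) < μ(1−μ).
Here μ(1−μ) = 0.5×0.5 = 0.25, and 0.062 < 0.25.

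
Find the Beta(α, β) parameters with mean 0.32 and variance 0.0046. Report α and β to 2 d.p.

Write ν = α+β; then α = μν and Var = μ(1−μ)/(ν+1).
ν = μ(1−μ)/Var − 1 = 0.2176/0.0046 − 1 = 46.3043.
α = 0.32·46.3043 = 14.82, β = 0.68·46.3043 = 31.49.

α = 14.82, β = 31.49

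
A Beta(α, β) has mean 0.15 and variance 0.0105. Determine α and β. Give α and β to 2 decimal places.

Let s = α+β. The Beta variance is μ(1−μ)/(s+1).
So s+1 = μ(1−μ)/σ² = (0.15×0.85)/0.0105 = 0.1275/0.0105 = 12.1429, giving s = 11.1429.
Then α = μs = 0.15×11.1429 = 1.67 and β = (1−μ)s = 0.85×11.1429 = 9.47.

α = 1.67, β = 9.47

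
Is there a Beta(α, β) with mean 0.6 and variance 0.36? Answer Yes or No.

For any Beta, Var(X) < E[X]·(1−E[X]).
Here μ(1−μ) = 0.6×0.4 = 0.24, and 0.36 ≥ 0.24.

No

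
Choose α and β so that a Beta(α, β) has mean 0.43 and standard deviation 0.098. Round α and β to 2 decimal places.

α = 10.54, β = 13.98

Variance = 0.098² = 0.009604. The moment-matching identity α+β = μ(1−μ)/Var − 1 gives
α+β = 0.2451/0.009604 − 1 = 24.5206, so α = μ·24.5206 = 10.54 and β = (1−μ)·24.5206 = 13.98.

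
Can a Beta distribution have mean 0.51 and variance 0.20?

For any Beta, Var(X) < E[X]·(1−E[X]).
Here μ(1−μ) = 0.51×0.49 = 0.2499, and 0.20 < 0.2499.

Yes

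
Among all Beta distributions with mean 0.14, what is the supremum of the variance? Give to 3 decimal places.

0.120

For fixed mean μ the Beta variance is μ(1−μ)/(α+β+1), increasing as α+β decreases.
Its least upper bound (not attained) is μ(1−μ) = 0.14·0.86 = 0.120.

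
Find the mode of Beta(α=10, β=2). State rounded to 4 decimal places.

The density x^(α−1)(1−x)^(β−1) is maximised at (α−1)/(α+β−2) = 9/10 = 0.9000.

0.9000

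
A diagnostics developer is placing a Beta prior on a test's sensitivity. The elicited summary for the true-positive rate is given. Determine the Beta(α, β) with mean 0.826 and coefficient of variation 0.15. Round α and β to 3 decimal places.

Var = (CV·μ)² = (0.15×0.826)² = 0.015351.
α+β = μ(1−μ)/Var − 1 = 0.143724/0.015351 − 1 = 8.3624.
Thus α = 0.826·8.3624 = 6.907 and β = 0.174·8.3624 = 1.455.

α = 6.907, β = 1.455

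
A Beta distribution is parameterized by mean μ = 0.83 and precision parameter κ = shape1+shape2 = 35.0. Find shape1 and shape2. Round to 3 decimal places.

shape1 = μκ = 0.83×35.0 = 29.050 and shape2 = (1−μ)κ = 0.17×35.0 = 5.950.

shape1 = 29.050, shape2 = 5.950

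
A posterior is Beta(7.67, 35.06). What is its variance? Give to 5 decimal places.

α+β = 42.73 and αβ = 268.9102, so Var = αβ/[(α+β)²(α+β+1)] = 268.9102/79844.547317 = 0.00337.

0.00337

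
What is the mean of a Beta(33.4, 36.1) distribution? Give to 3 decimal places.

E[X] = α/(α+β) = 33.4/69.5 = 0.481.

0.481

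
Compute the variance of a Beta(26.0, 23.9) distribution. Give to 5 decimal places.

0.00490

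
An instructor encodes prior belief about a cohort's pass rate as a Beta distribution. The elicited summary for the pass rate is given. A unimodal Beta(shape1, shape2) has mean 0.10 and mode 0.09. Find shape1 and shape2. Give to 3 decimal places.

With s = shape1+shape2: μ = shape1/s and mode = (shape1−1)/(s−2). Eliminating shape1 = μs,
μs − 1 = m(s−2) ⇒ s(μ−m) = 1−2m ⇒ s = 0.82/0.01 = 82.0000.
So shape1 = μs = 8.200, shape2 = (1−μ)s = 73.800.

shape1 = 8.200, shape2 = 73.800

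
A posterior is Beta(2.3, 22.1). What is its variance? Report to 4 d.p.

0.0034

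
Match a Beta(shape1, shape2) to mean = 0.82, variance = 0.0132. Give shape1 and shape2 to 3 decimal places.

shape1 = 8.349, shape2 = 1.833

Let s = shape1+shape2. The Beta variance is μ(1−μ)/(s+1).
So s+1 = μ(1−μ)/σ² = (0.82×0.18)/0.0132 = 0.1476/0.0132 = 11.1818, giving s = 10.1818.
Then shape1 = μs = 0.82×10.1818 = 8.349 and shape2 = (1−μ)s = 0.18×10.1818 = 1.833.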